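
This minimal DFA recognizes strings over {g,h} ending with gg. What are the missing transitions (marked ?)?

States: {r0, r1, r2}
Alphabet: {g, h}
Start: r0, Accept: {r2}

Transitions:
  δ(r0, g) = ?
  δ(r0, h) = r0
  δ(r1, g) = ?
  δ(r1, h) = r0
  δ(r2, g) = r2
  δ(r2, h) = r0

From the language and accept set, identify what each state tracks — r0: last symbol not g; r1: one trailing g; r2: two trailing g's.
Each missing δ(q, a) is the state matching the new tracked value after reading a.
δ(r0, g) = r1; δ(r1, g) = r2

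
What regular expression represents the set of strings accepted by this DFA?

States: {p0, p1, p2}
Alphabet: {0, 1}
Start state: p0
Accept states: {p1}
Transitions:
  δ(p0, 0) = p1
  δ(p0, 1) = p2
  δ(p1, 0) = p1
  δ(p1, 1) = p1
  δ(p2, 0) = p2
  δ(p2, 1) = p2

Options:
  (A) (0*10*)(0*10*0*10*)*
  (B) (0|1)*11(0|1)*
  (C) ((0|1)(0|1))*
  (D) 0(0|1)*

Check each option against the DFA on short strings; one disagreement eliminates an option:
  (A) (0*10*)(0*10*0*10*)*: on '0' the DFA goes p0 → p1 and accepts (p1 ∈ Accept), but the regex does not match it → eliminate
  (B) (0|1)*11(0|1)*: on '0' the DFA goes p0 → p1 and accepts (p1 ∈ Accept), but the regex does not match it → eliminate
  (C) ((0|1)(0|1))*: on ε the DFA stays in p0 and rejects (p0 ∉ Accept), but the regex matches it → eliminate
  (D) 0(0|1)*: agrees with the DFA on every string of length ≤ 6
Only (D) is consistent with the DFA.
(D) 0(0|1)*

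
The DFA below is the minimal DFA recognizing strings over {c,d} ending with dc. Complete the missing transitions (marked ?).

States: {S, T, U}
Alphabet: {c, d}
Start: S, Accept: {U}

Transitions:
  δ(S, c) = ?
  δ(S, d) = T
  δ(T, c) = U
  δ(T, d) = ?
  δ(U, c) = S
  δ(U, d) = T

From the language and accept set, identify what each state tracks — S: no suffix match; T: one trailing d; U: suffix is dc.
Each missing δ(q, a) is the state matching the new tracked value after reading a.
δ(S, c) = S; δ(T, d) = T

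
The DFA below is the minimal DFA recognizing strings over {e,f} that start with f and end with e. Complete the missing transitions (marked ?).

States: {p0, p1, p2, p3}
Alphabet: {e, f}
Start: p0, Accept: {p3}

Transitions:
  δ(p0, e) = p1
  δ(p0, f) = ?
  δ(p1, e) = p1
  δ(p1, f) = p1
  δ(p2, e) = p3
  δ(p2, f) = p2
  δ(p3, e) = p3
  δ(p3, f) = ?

From the language and accept set, identify what each state tracks — p0: no input read; p1: started with e (dead); p2: started with f, last symbol f; p3: started with f, last symbol e.
Each missing δ(q, a) is the state matching the new tracked value after reading a.
δ(p0, f) = p2; δ(p3, f) = p2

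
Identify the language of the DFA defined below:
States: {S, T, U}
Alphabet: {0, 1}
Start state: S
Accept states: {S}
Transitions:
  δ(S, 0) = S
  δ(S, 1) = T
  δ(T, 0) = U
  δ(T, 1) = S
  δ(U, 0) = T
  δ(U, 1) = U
Testing a few strings:
  '0' → accept
  '11' → accept
  '100' → reject
  '000' → accept
State roles: S=value ≡ 0 (mod 3); T=value ≡ 1 (mod 3); U=value ≡ 2 (mod 3)
All binary strings representing a multiple of 3 (read in base 2; leading zeros allowed and ε counts as 0)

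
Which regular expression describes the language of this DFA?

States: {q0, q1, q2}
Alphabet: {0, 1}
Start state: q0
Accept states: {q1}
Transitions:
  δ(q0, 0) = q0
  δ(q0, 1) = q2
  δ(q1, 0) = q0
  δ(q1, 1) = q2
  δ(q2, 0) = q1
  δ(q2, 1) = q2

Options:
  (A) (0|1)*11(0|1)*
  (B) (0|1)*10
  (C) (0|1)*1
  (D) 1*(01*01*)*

Check each option against the DFA on short strings; one disagreement eliminates an option:
  (A) (0|1)*11(0|1)*: on '10' the DFA goes q0 → q2 → q1 and accepts (q1 ∈ Accept), but the regex does not match it → eliminate
  (B) (0|1)*10: agrees with the DFA on every string of length ≤ 6
  (C) (0|1)*1: on '1' the DFA goes q0 → q2 and rejects (q2 ∉ Accept), but the regex matches it → eliminate
  (D) 1*(01*01*)*: on ε the DFA stays in q0 and rejects (q0 ∉ Accept), but the regex matches it → eliminate
Only (B) is consistent with the DFA.
(B) (0|1)*10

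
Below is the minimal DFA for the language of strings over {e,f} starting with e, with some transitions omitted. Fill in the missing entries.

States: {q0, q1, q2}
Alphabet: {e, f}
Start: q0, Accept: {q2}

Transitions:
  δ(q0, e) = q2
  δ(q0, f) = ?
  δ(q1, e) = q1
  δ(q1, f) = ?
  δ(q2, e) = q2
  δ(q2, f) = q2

From the language and accept set, identify what each state tracks — q0: no input read; q1: started with f (dead); q2: started with e.
Each missing δ(q, a) is the state matching the new tracked value after reading a.
δ(q0, f) = q1; δ(q1, f) = q1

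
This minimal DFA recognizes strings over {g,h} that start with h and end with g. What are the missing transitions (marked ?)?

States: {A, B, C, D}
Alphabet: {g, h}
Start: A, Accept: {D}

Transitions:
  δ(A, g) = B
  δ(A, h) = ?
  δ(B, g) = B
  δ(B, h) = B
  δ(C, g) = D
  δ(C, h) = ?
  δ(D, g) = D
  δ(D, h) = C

From the language and accept set, identify what each state tracks — A: no input read; B: started with g (dead); C: started with h, last symbol h; D: started with h, last symbol g.
Each missing δ(q, a) is the state matching the new tracked value after reading a.
δ(A, h) = C; δ(C, h) = C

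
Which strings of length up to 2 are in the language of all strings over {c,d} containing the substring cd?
cd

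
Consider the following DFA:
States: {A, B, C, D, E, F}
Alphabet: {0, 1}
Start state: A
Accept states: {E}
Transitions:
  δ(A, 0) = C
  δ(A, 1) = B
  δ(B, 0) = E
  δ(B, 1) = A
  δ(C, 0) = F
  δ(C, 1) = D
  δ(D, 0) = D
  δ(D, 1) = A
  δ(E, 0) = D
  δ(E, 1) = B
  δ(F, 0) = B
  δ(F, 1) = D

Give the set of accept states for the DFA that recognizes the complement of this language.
Complement accept states = All states \ Original accept states
= {A, B, C, D, E, F} \ {E}
{A, B, C, D, F}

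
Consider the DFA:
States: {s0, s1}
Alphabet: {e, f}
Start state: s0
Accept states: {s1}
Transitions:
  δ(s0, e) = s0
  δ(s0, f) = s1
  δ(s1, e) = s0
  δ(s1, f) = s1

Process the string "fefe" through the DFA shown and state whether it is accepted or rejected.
Processing string "fefe":
  s0 --f--> s1
  s1 --e--> s0
  s0 --f--> s1
  s1 --e--> s0
Final state: s0
Accept states: {s1}
No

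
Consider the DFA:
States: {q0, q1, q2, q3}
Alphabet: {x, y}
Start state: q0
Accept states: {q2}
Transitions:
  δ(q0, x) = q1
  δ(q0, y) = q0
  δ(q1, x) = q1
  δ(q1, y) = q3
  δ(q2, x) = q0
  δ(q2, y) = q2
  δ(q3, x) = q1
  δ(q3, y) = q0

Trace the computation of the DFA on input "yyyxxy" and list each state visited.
read 'y': q0 → q0
  read 'y': q0 → q0
  read 'y': q0 → q0
  read 'x': q0 → q1
  read 'x': q1 → q1
  read 'y': q1 → q3
q0 -> q0 -> q0 -> q0 -> q1 -> q1 -> q3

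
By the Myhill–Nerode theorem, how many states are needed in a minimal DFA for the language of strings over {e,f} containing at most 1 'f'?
By Myhill–Nerode, count the distinguishable equivalence classes: 3 classes — having seen 0, 1, or >1 copies of 'f'; counts 0 through 1 are accepting and >1 is dead.
3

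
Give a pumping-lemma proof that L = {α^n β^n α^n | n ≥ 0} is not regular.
Assume L is regular with pumping length p. Idea: pumping the first α-block unbalances it against the other two.
Choose s = α^p β^p α^p ∈ L (|s| = 3p ≥ p). By the pumping lemma, s = xyz with |xy| ≤ p, |y| > 0, so y = α^k with k ≥ 1, inside the first α-block. Then xy²z = α^(p+k) β^p α^p. The first block has length p+k ≠ p, so the three block lengths are no longer equal and xy²z ∉ L.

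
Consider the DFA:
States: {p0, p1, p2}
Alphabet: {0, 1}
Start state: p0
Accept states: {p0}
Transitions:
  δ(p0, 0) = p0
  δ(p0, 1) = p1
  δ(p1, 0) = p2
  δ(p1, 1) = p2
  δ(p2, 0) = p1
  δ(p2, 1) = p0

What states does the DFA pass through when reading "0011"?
read '0': p0 → p0
  read '0': p0 → p0
  read '1': p0 → p1
  read '1': p1 → p2
p0 -> p0 -> p0 -> p1 -> p2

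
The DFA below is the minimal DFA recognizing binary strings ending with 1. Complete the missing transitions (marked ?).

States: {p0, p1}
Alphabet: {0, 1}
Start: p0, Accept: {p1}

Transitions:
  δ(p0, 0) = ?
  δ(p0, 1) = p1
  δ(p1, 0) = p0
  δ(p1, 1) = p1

From the language and accept set, identify what each state tracks — p0: last symbol not 1; p1: last symbol is 1.
Each missing δ(q, a) is the state matching the new tracked value after reading a.
δ(p0, 0) = p0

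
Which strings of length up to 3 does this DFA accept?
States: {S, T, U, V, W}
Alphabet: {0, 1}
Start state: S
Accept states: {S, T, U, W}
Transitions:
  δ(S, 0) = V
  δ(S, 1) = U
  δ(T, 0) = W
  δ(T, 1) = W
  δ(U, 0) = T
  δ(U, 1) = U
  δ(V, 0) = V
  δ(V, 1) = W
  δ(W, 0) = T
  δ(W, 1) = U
ε, 1, 01, 10, 11, 001, 010, 011, 100, 101, 110, 111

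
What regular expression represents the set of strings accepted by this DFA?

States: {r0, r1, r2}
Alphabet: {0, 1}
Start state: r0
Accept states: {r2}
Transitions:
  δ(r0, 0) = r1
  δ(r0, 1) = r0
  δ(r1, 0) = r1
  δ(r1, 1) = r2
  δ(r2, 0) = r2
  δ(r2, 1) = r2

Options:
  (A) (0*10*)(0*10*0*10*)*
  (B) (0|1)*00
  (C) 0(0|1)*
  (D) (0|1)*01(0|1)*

Check each option against the DFA on short strings; one disagreement eliminates an option:
  (A) (0*10*)(0*10*0*10*)*: on '1' the DFA goes r0 → r0 and rejects (r0 ∉ Accept), but the regex matches it → eliminate
  (B) (0|1)*00: on '00' the DFA goes r0 → r1 → r1 and rejects (r1 ∉ Accept), but the regex matches it → eliminate
  (C) 0(0|1)*: on '0' the DFA goes r0 → r1 and rejects (r1 ∉ Accept), but the regex matches it → eliminate
  (D) (0|1)*01(0|1)*: agrees with the DFA on every string of length ≤ 6
Only (D) is consistent with the DFA.
(D) (0|1)*01(0|1)*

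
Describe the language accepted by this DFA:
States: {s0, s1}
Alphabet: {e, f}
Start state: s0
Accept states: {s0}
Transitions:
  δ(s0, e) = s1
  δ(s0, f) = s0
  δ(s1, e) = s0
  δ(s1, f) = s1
Testing a few strings:
  'ef' → reject
  'fe' → reject
  'e' → reject
  'f' → accept
State roles: s0=even number of e's so far; s1=odd number of e's so far
All strings over {e,f} with an even number of e's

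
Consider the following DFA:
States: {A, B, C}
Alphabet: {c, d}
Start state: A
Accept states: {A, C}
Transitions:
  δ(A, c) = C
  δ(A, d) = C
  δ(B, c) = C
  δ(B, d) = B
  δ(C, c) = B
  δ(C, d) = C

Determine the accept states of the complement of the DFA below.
Complement accept states = All states \ Original accept states
= {A, B, C} \ {A, C}
{B}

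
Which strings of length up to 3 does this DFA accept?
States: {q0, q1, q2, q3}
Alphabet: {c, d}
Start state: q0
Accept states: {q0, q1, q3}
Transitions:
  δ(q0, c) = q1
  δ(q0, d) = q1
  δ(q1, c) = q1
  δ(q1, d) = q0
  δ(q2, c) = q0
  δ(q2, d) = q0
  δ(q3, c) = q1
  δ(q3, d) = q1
ε, c, d, cc, cd, dc, dd, ccc, ccd, cdc, cdd, dcc, dcd, ddc, ddd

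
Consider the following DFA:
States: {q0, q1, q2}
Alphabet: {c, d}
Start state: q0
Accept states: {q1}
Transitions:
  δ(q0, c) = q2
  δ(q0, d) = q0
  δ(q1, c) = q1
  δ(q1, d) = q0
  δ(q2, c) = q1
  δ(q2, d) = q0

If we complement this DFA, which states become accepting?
Complement accept states = All states \ Original accept states
= {q0, q1, q2} \ {q1}
{q0, q2}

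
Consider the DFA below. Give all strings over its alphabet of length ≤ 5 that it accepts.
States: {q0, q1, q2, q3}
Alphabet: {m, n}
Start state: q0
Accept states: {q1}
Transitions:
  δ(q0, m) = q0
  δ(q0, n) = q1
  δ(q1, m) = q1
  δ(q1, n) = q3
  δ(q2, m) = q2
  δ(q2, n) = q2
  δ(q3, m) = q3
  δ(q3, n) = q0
n, mn, nm, mmn, mnm, nmm, mmmn, mmnm, mnmm, nmmm, nnnn, mmmmn, mmmnm, mmnmm, mnmmm, mnnnn, nmmmm, nmnnn, nnmnn, nnnmn, nnnnm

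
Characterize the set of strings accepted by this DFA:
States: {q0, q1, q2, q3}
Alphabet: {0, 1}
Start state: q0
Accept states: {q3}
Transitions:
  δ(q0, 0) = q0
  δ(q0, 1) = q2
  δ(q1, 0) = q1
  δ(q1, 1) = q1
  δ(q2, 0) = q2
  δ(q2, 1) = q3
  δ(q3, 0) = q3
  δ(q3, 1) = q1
Testing a few strings:
  '0001' → reject
  '001' → reject
  '0000' → reject
  '01' → reject
State roles: q0=zero 1's; q1=≥ three 1's (dead); q2=one 1; q3=two 1's
All binary strings containing exactly two 1's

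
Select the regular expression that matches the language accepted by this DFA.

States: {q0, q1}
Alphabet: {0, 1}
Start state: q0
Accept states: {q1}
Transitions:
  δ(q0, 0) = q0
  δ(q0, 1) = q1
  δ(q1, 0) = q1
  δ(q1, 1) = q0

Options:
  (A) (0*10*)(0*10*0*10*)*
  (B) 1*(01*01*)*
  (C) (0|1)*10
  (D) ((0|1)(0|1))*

Check each option against the DFA on short strings; one disagreement eliminates an option:
  (A) (0*10*)(0*10*0*10*)*: agrees with the DFA on every string of length ≤ 6
  (B) 1*(01*01*)*: on ε the DFA stays in q0 and rejects (q0 ∉ Accept), but the regex matches it → eliminate
  (C) (0|1)*10: on '1' the DFA goes q0 → q1 and accepts (q1 ∈ Accept), but the regex does not match it → eliminate
  (D) ((0|1)(0|1))*: on ε the DFA stays in q0 and rejects (q0 ∉ Accept), but the regex matches it → eliminate
Only (A) is consistent with the DFA.
(A) (0*10*)(0*10*0*10*)*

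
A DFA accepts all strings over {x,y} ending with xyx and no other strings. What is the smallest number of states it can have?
By Myhill–Nerode, count the distinguishable equivalence classes: 4 classes — one per longest suffix of the input that is a prefix of 'xyx' (lengths 0 through 3); only the length-3 class is accepting.
4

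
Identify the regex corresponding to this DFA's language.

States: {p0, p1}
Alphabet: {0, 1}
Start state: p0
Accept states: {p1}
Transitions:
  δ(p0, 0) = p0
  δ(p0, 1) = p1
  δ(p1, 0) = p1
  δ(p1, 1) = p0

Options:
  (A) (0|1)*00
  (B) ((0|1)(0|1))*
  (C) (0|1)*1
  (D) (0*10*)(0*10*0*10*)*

Check each option against the DFA on short strings; one disagreement eliminates an option:
  (A) (0|1)*00: on '1' the DFA goes p0 → p1 and accepts (p1 ∈ Accept), but the regex does not match it → eliminate
  (B) ((0|1)(0|1))*: on ε the DFA stays in p0 and rejects (p0 ∉ Accept), but the regex matches it → eliminate
  (C) (0|1)*1: on '10' the DFA goes p0 → p1 → p1 and accepts (p1 ∈ Accept), but the regex does not match it → eliminate
  (D) (0*10*)(0*10*0*10*)*: agrees with the DFA on every string of length ≤ 6
Only (D) is consistent with the DFA.
(D) (0*10*)(0*10*0*10*)*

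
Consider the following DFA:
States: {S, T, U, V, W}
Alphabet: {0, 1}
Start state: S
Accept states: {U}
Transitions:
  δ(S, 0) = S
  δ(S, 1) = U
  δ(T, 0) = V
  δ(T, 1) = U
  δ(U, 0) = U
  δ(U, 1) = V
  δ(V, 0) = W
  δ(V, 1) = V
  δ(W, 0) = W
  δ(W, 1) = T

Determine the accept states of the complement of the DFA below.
Complement accept states = All states \ Original accept states
= {S, T, U, V, W} \ {U}
{S, T, V, W}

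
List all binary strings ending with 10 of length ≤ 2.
10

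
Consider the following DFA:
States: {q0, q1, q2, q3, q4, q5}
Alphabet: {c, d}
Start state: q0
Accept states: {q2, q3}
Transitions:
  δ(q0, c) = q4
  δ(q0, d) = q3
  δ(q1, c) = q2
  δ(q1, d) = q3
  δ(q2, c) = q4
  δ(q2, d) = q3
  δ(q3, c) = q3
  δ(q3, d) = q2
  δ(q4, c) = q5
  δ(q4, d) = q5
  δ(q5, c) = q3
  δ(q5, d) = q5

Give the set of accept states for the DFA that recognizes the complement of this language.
Complement accept states = All states \ Original accept states
= {q0, q1, q2, q3, q4, q5} \ {q2, q3}
{q0, q1, q4, q5}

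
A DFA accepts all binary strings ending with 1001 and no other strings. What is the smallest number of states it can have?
By Myhill–Nerode, count the distinguishable equivalence classes: 5 classes — one per longest suffix of the input that is a prefix of '1001' (lengths 0 through 4); only the length-4 class is accepting.
5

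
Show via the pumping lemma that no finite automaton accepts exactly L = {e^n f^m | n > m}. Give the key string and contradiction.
Assume L is regular with pumping length p. Idea: pumping down the e-block drops the e-count to at most the f-count.
Choose s = e^(p+1) f^p ∈ L (|s| = 2p+1 ≥ p). By the pumping lemma, s = xyz with |xy| ≤ p, |y| > 0, so y = e^k with k ≥ 1. Take i = 0: xz = e^(p+1−k) f^p. Since k ≥ 1, p+1−k ≤ p, so the number of e's is no longer strictly greater than the number of f's, hence xz ∉ L.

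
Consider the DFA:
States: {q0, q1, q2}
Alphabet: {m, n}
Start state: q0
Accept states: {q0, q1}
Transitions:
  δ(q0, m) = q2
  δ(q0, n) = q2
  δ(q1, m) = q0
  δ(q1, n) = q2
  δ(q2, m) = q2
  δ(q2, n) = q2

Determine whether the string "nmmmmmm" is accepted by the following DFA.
Processing string "nmmmmmm":
  q0 --n--> q2
  q2 --m--> q2
  q2 --m--> q2
  q2 --m--> q2
  q2 --m--> q2
  q2 --m--> q2
  q2 --m--> q2
Final state: q2
Accept states: {q0, q1}
No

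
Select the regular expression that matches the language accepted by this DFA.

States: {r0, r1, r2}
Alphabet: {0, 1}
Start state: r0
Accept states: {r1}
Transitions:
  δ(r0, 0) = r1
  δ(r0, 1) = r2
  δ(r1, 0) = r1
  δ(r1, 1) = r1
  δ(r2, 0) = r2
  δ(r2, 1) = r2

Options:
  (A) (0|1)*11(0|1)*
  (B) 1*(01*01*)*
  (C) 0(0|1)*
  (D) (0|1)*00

Check each option against the DFA on short strings; one disagreement eliminates an option:
  (A) (0|1)*11(0|1)*: on '0' the DFA goes r0 → r1 and accepts (r1 ∈ Accept), but the regex does not match it → eliminate
  (B) 1*(01*01*)*: on ε the DFA stays in r0 and rejects (r0 ∉ Accept), but the regex matches it → eliminate
  (C) 0(0|1)*: agrees with the DFA on every string of length ≤ 6
  (D) (0|1)*00: on '0' the DFA goes r0 → r1 and accepts (r1 ∈ Accept), but the regex does not match it → eliminate
Only (C) is consistent with the DFA.
(C) 0(0|1)*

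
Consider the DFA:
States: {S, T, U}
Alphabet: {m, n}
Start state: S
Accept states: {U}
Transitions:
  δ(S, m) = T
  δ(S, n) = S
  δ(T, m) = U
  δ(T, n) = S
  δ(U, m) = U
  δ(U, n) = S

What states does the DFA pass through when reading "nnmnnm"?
read 'n': S → S
  read 'n': S → S
  read 'm': S → T
  read 'n': T → S
  read 'n': S → S
  read 'm': S → T
S -> S -> S -> T -> S -> S -> T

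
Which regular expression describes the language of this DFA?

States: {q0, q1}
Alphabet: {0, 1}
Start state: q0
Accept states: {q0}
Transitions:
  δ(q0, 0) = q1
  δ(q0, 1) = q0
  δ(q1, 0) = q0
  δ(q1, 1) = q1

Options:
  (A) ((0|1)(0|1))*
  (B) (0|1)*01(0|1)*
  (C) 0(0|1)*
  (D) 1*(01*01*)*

Check each option against the DFA on short strings; one disagreement eliminates an option:
  (A) ((0|1)(0|1))*: on '1' the DFA goes q0 → q0 and accepts (q0 ∈ Accept), but the regex does not match it → eliminate
  (B) (0|1)*01(0|1)*: on ε the DFA stays in q0 and accepts (q0 ∈ Accept), but the regex does not match it → eliminate
  (C) 0(0|1)*: on ε the DFA stays in q0 and accepts (q0 ∈ Accept), but the regex does not match it → eliminate
  (D) 1*(01*01*)*: agrees with the DFA on every string of length ≤ 6
Only (D) is consistent with the DFA.
(D) 1*(01*01*)*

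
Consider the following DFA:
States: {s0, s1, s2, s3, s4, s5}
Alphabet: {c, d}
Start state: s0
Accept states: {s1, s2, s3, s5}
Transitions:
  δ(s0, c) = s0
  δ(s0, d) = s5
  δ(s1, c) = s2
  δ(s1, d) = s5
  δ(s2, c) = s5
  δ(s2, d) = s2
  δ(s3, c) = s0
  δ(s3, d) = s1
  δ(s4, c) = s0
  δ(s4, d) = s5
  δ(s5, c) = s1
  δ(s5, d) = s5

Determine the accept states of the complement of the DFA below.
Complement accept states = All states \ Original accept states
= {s0, s1, s2, s3, s4, s5} \ {s1, s2, s3, s5}
{s0, s4}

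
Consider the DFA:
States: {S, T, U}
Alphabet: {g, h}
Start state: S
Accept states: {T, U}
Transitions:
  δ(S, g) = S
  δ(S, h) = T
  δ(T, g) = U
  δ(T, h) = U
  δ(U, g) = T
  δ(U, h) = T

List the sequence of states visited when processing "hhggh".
read 'h': S → T
  read 'h': T → U
  read 'g': U → T
  read 'g': T → U
  read 'h': U → T
S -> T -> U -> T -> U -> T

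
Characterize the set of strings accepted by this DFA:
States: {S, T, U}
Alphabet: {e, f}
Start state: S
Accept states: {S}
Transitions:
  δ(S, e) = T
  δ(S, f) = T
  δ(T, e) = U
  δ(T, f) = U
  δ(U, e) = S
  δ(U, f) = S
Testing a few strings:
  'ef' → reject
  'ff' → reject
  'fef' → accept
  'e' → reject
State roles: S=length ≡ 0 (mod 3); T=length ≡ 1 (mod 3); U=length ≡ 2 (mod 3)
All strings over {e,f} whose length is a multiple of 3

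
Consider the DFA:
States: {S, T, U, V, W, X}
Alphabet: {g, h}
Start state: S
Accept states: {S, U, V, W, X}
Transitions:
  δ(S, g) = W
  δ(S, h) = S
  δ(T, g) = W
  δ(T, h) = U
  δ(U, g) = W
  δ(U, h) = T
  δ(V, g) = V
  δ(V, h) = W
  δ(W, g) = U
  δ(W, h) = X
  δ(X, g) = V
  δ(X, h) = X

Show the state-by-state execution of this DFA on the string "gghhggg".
read 'g': S → W
  read 'g': W → U
  read 'h': U → T
  read 'h': T → U
  read 'g': U → W
  read 'g': W → U
  read 'g': U → W
S -> W -> U -> T -> U -> W -> U -> W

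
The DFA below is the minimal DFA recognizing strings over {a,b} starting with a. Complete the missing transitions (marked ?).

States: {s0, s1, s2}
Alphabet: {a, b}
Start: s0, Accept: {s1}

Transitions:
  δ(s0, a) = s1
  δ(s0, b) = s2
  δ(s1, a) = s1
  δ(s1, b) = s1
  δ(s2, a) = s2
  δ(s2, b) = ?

From the language and accept set, identify what each state tracks — s0: no input read; s1: started with a; s2: started with b (dead).
Each missing δ(q, a) is the state matching the new tracked value after reading a.
δ(s2, b) = s2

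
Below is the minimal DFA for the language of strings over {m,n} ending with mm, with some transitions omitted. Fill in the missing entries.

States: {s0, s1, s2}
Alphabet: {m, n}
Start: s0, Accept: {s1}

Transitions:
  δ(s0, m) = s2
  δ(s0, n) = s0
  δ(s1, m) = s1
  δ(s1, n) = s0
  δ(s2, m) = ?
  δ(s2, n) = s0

From the language and accept set, identify what each state tracks — s0: last symbol not m; s1: two trailing m's; s2: one trailing m.
Each missing δ(q, a) is the state matching the new tracked value after reading a.
δ(s2, m) = s1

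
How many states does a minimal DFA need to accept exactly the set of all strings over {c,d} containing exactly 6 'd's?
By Myhill–Nerode, count the distinguishable equivalence classes: 8 classes — having seen 0, 1, …, 6, or >6 copies of 'd'; the count-6 class is the only accepting one and >6 is dead.
8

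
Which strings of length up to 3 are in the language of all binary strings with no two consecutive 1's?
ε, 0, 1, 00, 01, 10, 000, 001, 010, 100, 101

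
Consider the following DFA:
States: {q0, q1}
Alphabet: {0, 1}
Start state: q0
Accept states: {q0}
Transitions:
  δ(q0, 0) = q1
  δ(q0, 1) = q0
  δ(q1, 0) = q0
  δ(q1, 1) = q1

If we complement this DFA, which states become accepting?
Complement accept states = All states \ Original accept states
= {q0, q1} \ {q0}
{q1}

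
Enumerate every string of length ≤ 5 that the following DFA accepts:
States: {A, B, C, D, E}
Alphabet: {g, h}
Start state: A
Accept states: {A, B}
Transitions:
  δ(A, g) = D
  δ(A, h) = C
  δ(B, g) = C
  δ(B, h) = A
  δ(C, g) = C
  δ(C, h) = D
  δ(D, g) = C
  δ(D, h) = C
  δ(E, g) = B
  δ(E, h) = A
ε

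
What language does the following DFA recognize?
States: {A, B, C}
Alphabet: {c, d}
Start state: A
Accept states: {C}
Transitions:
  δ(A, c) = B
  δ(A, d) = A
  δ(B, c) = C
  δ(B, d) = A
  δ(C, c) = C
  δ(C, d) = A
Testing a few strings:
  'cdd' → reject
  'ddc' → reject
  'd' → reject
  'dcd' → reject
State roles: A=last symbol not c; B=one trailing c; C=two trailing c's
All strings over {c,d} ending with cc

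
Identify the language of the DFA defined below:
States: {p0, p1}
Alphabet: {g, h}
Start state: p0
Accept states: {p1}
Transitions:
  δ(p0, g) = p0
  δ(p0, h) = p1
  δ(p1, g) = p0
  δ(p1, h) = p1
Testing a few strings:
  'g' → reject
  'ghg' → reject
  'hgh' → accept
  'gg' → reject
State roles: p0=last symbol not h; p1=last symbol is h
All strings over {g,h} ending with h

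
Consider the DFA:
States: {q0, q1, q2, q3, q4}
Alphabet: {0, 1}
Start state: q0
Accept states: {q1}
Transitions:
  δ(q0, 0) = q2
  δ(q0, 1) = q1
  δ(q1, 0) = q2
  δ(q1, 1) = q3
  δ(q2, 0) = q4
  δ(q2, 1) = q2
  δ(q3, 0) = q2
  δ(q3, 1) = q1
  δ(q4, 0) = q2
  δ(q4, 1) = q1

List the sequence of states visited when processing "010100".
read '0': q0 → q2
  read '1': q2 → q2
  read '0': q2 → q4
  read '1': q4 → q1
  read '0': q1 → q2
  read '0': q2 → q4
q0 -> q2 -> q2 -> q4 -> q1 -> q2 -> q4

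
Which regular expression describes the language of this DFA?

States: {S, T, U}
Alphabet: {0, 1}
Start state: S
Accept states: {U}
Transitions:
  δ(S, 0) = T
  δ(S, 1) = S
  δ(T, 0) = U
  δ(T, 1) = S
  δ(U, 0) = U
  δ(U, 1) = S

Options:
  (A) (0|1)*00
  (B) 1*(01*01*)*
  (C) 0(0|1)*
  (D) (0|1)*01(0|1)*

Check each option against the DFA on short strings; one disagreement eliminates an option:
  (A) (0|1)*00: agrees with the DFA on every string of length ≤ 6
  (B) 1*(01*01*)*: on ε the DFA stays in S and rejects (S ∉ Accept), but the regex matches it → eliminate
  (C) 0(0|1)*: on '0' the DFA goes S → T and rejects (T ∉ Accept), but the regex matches it → eliminate
  (D) (0|1)*01(0|1)*: on '00' the DFA goes S → T → U and accepts (U ∈ Accept), but the regex does not match it → eliminate
Only (A) is consistent with the DFA.
(A) (0|1)*00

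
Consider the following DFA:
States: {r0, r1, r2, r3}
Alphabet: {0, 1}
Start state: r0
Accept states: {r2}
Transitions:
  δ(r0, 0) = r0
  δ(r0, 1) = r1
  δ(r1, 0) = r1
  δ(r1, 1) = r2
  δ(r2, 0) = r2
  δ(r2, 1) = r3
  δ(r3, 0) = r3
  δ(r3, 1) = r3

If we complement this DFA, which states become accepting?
Complement accept states = All states \ Original accept states
= {r0, r1, r2, r3} \ {r2}
{r0, r1, r3}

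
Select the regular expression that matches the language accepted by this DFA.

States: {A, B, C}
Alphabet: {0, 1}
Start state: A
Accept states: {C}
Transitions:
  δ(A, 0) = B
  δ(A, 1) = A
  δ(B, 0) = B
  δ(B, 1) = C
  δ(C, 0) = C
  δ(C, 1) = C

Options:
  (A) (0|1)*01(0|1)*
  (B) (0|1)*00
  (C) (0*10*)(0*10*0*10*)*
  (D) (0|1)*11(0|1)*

Check each option against the DFA on short strings; one disagreement eliminates an option:
  (A) (0|1)*01(0|1)*: agrees with the DFA on every string of length ≤ 6
  (B) (0|1)*00: on '00' the DFA goes A → B → B and rejects (B ∉ Accept), but the regex matches it → eliminate
  (C) (0*10*)(0*10*0*10*)*: on '1' the DFA goes A → A and rejects (A ∉ Accept), but the regex matches it → eliminate
  (D) (0|1)*11(0|1)*: on '01' the DFA goes A → B → C and accepts (C ∈ Accept), but the regex does not match it → eliminate
Only (A) is consistent with the DFA.
(A) (0|1)*01(0|1)*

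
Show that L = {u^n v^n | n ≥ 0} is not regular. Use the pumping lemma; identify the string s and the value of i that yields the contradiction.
Assume L is regular with pumping length p. Idea: pumping the u-block changes the count balance.
Choose s = u^p v^p (length 2p ≥ p). By the pumping lemma, s = xyz with |xy| ≤ p, |y| > 0. So y = u^k for some k > 0 (since xy is entirely within the u's). Pumping gives xy²z = u^(p+k) v^p, which is not in L since p+k ≠ p.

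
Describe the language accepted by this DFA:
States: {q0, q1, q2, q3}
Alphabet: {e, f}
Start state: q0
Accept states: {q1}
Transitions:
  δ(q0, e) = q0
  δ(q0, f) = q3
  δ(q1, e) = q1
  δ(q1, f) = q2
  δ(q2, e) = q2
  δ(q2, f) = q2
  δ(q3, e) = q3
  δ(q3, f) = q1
Testing a few strings:
  'e' → reject
  'eff' → accept
  'efff' → reject
  'f' → reject
State roles: q0=zero f's; q1=two f's; q2=≥ three f's (dead); q3=one f
All strings over {e,f} containing exactly two f's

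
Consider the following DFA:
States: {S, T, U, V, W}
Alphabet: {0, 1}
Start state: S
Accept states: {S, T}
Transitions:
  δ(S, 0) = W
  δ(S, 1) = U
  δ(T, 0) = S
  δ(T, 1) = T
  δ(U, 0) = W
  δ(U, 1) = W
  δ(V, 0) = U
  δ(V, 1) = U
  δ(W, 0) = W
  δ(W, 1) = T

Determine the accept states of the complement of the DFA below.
Complement accept states = All states \ Original accept states
= {S, T, U, V, W} \ {S, T}
{U, V, W}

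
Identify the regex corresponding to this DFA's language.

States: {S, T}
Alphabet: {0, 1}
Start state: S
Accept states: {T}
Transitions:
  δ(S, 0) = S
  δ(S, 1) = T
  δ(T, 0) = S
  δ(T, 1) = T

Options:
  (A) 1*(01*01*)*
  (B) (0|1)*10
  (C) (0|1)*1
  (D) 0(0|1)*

Check each option against the DFA on short strings; one disagreement eliminates an option:
  (A) 1*(01*01*)*: on ε the DFA stays in S and rejects (S ∉ Accept), but the regex matches it → eliminate
  (B) (0|1)*10: on '1' the DFA goes S → T and accepts (T ∈ Accept), but the regex does not match it → eliminate
  (C) (0|1)*1: agrees with the DFA on every string of length ≤ 6
  (D) 0(0|1)*: on '0' the DFA goes S → S and rejects (S ∉ Accept), but the regex matches it → eliminate
Only (C) is consistent with the DFA.
(C) (0|1)*1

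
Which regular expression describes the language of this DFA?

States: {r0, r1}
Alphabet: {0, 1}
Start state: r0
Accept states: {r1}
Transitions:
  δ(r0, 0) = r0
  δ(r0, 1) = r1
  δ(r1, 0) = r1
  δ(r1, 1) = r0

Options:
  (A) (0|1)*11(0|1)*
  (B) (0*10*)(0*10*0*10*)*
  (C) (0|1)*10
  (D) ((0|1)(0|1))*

Check each option against the DFA on short strings; one disagreement eliminates an option:
  (A) (0|1)*11(0|1)*: on '1' the DFA goes r0 → r1 and accepts (r1 ∈ Accept), but the regex does not match it → eliminate
  (B) (0*10*)(0*10*0*10*)*: agrees with the DFA on every string of length ≤ 6
  (C) (0|1)*10: on '1' the DFA goes r0 → r1 and accepts (r1 ∈ Accept), but the regex does not match it → eliminate
  (D) ((0|1)(0|1))*: on ε the DFA stays in r0 and rejects (r0 ∉ Accept), but the regex matches it → eliminate
Only (B) is consistent with the DFA.
(B) (0*10*)(0*10*0*10*)*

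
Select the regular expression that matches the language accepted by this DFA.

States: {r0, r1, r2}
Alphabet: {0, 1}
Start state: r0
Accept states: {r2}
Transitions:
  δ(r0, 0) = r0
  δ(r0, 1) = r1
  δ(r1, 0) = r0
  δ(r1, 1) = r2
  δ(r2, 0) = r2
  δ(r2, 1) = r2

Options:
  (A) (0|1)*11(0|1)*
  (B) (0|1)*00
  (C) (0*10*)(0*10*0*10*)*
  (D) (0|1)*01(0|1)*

Check each option against the DFA on short strings; one disagreement eliminates an option:
  (A) (0|1)*11(0|1)*: agrees with the DFA on every string of length ≤ 6
  (B) (0|1)*00: on '00' the DFA goes r0 → r0 → r0 and rejects (r0 ∉ Accept), but the regex matches it → eliminate
  (C) (0*10*)(0*10*0*10*)*: on '1' the DFA goes r0 → r1 and rejects (r1 ∉ Accept), but the regex matches it → eliminate
  (D) (0|1)*01(0|1)*: on '01' the DFA goes r0 → r0 → r1 and rejects (r1 ∉ Accept), but the regex matches it → eliminate
Only (A) is consistent with the DFA.
(A) (0|1)*11(0|1)*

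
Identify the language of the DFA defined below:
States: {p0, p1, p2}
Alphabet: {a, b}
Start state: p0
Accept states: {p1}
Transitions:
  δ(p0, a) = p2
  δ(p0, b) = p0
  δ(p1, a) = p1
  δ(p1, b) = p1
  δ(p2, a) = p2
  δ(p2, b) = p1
Testing a few strings:
  'bbb' → reject
  'ba' → reject
  'ab' → accept
  'aaba' → accept
State roles: p0=no a seen yet; p1=substring ab seen; p2=seen a a, waiting for b
All strings over {a,b} containing the substring ab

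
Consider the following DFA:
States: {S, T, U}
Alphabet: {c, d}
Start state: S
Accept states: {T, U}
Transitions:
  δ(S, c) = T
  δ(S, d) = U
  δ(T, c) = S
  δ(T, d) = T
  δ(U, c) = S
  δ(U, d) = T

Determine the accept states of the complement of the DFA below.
Complement accept states = All states \ Original accept states
= {S, T, U} \ {T, U}
{S}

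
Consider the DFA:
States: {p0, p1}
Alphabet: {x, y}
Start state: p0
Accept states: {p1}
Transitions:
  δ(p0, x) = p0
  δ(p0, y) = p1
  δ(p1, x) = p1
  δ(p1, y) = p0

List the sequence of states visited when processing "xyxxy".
read 'x': p0 → p0
  read 'y': p0 → p1
  read 'x': p1 → p1
  read 'x': p1 → p1
  read 'y': p1 → p0
p0 -> p0 -> p1 -> p1 -> p1 -> p0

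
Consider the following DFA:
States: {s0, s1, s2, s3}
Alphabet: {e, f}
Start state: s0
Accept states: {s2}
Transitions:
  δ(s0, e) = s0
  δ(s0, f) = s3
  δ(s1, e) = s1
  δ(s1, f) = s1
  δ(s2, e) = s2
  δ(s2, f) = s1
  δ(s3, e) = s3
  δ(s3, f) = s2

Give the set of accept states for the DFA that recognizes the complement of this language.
Complement accept states = All states \ Original accept states
= {s0, s1, s2, s3} \ {s2}
{s0, s1, s3}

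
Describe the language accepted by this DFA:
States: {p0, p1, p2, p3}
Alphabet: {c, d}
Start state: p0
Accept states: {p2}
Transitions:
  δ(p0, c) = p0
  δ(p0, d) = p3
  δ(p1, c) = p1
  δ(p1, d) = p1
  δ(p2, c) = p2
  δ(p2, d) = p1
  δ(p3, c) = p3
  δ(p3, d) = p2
Testing a few strings:
  'cdcc' → reject
  'dcd' → accept
  'dcdd' → reject
  'c' → reject
State roles: p0=zero d's; p1=≥ three d's (dead); p2=two d's; p3=one d
All strings over {c,d} containing exactly two d's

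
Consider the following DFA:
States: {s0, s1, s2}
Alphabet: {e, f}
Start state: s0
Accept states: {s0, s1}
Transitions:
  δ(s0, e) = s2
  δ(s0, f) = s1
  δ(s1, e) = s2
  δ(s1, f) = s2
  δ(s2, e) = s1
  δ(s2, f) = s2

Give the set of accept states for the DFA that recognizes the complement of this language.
Complement accept states = All states \ Original accept states
= {s0, s1, s2} \ {s0, s1}
{s2}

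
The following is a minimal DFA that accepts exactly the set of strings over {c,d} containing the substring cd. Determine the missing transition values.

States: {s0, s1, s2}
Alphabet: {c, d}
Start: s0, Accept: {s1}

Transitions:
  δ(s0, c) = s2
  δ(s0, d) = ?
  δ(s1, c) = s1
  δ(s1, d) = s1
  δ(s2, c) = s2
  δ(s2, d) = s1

From the language and accept set, identify what each state tracks — s0: no c seen yet; s1: substring cd seen; s2: seen a c, waiting for d.
Each missing δ(q, a) is the state matching the new tracked value after reading a.
δ(s0, d) = s0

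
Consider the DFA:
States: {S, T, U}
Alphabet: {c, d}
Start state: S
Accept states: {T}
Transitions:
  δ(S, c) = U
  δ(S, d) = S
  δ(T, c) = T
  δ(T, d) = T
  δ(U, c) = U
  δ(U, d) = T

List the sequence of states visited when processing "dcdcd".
read 'd': S → S
  read 'c': S → U
  read 'd': U → T
  read 'c': T → T
  read 'd': T → T
S -> S -> U -> T -> T -> T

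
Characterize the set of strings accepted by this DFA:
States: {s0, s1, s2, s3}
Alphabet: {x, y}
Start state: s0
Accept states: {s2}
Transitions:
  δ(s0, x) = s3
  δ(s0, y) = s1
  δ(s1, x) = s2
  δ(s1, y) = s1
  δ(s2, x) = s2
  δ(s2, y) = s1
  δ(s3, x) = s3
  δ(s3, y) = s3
Testing a few strings:
  'xxy' → reject
  'yy' → reject
  'xx' → reject
  'yyyx' → accept
State roles: s0=no input read; s1=started with y, last symbol y; s2=started with y, last symbol x; s3=started with x (dead)
All strings over {x,y} that start with y and end with x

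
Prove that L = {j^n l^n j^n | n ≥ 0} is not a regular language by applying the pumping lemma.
Assume L is regular with pumping length p. Idea: pumping the first j-block unbalances it against the other two.
Choose s = j^p l^p j^p ∈ L (|s| = 3p ≥ p). By the pumping lemma, s = xyz with |xy| ≤ p, |y| > 0, so y = j^k with k ≥ 1, inside the first j-block. Then xy²z = j^(p+k) l^p j^p. The first block has length p+k ≠ p, so the three block lengths are no longer equal and xy²z ∉ L.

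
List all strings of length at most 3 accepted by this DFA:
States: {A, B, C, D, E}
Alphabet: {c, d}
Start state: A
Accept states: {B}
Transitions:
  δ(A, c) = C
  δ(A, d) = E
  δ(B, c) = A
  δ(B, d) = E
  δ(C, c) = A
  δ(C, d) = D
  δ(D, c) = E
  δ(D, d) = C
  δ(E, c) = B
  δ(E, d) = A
dc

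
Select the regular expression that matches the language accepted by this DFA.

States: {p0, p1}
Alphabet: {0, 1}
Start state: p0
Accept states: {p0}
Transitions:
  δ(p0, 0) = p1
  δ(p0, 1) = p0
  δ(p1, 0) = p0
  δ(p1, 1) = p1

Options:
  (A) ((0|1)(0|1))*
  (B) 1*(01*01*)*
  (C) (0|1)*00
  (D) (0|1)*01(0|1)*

Check each option against the DFA on short strings; one disagreement eliminates an option:
  (A) ((0|1)(0|1))*: on '1' the DFA goes p0 → p0 and accepts (p0 ∈ Accept), but the regex does not match it → eliminate
  (B) 1*(01*01*)*: agrees with the DFA on every string of length ≤ 6
  (C) (0|1)*00: on ε the DFA stays in p0 and accepts (p0 ∈ Accept), but the regex does not match it → eliminate
  (D) (0|1)*01(0|1)*: on ε the DFA stays in p0 and accepts (p0 ∈ Accept), but the regex does not match it → eliminate
Only (B) is consistent with the DFA.
(B) 1*(01*01*)*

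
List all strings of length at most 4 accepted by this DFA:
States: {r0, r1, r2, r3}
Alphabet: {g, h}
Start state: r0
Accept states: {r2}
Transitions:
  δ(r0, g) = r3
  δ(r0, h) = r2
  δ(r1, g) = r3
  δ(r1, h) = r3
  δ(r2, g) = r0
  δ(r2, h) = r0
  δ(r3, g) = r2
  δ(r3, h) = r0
h, gg, ghh, hgh, hhh, gggh, gghh, ghgg, hggg, hhgg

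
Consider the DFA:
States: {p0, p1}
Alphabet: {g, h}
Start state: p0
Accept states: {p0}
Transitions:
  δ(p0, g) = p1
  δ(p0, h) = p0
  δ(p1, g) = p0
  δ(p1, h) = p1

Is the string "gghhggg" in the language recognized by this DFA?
Processing string "gghhggg":
  p0 --g--> p1
  p1 --g--> p0
  p0 --h--> p0
  p0 --h--> p0
  p0 --g--> p1
  p1 --g--> p0
  p0 --g--> p1
Final state: p1
Accept states: {p0}
No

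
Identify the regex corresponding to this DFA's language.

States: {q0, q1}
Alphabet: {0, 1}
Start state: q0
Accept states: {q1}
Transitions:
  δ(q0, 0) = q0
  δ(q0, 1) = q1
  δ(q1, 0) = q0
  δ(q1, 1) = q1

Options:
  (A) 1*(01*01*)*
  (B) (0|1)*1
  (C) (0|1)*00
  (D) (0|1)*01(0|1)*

Check each option against the DFA on short strings; one disagreement eliminates an option:
  (A) 1*(01*01*)*: on ε the DFA stays in q0 and rejects (q0 ∉ Accept), but the regex matches it → eliminate
  (B) (0|1)*1: agrees with the DFA on every string of length ≤ 6
  (C) (0|1)*00: on '1' the DFA goes q0 → q1 and accepts (q1 ∈ Accept), but the regex does not match it → eliminate
  (D) (0|1)*01(0|1)*: on '1' the DFA goes q0 → q1 and accepts (q1 ∈ Accept), but the regex does not match it → eliminate
Only (B) is consistent with the DFA.
(B) (0|1)*1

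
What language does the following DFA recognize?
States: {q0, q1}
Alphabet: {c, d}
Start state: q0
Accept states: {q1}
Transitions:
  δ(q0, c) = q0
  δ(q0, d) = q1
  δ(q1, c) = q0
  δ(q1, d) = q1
Testing a few strings:
  'dd' → accept
  'd' → accept
  'cdc' → reject
  'ddd' → accept
State roles: q0=last symbol not d; q1=last symbol is d
All strings over {c,d} ending with d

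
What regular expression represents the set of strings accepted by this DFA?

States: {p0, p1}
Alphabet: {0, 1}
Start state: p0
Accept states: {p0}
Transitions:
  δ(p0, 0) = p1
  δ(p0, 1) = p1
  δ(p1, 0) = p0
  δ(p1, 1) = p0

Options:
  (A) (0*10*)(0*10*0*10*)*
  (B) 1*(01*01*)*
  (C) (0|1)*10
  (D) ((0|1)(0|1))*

Check each option against the DFA on short strings; one disagreement eliminates an option:
  (A) (0*10*)(0*10*0*10*)*: on ε the DFA stays in p0 and accepts (p0 ∈ Accept), but the regex does not match it → eliminate
  (B) 1*(01*01*)*: on '1' the DFA goes p0 → p1 and rejects (p1 ∉ Accept), but the regex matches it → eliminate
  (C) (0|1)*10: on ε the DFA stays in p0 and accepts (p0 ∈ Accept), but the regex does not match it → eliminate
  (D) ((0|1)(0|1))*: agrees with the DFA on every string of length ≤ 6
Only (D) is consistent with the DFA.
(D) ((0|1)(0|1))*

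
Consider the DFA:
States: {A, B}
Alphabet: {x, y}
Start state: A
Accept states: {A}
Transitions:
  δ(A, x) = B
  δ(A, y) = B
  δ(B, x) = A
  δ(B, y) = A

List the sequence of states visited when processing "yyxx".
read 'y': A → B
  read 'y': B → A
  read 'x': A → B
  read 'x': B → A
A -> B -> A -> B -> A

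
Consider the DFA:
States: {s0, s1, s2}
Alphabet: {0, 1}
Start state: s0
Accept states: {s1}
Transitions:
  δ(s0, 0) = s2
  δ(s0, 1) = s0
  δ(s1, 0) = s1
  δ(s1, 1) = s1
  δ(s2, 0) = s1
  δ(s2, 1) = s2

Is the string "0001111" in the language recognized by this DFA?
Processing string "0001111":
  s0 --0--> s2
  s2 --0--> s1
  s1 --0--> s1
  s1 --1--> s1
  s1 --1--> s1
  s1 --1--> s1
  s1 --1--> s1
Final state: s1
Accept states: {s1}
Yes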